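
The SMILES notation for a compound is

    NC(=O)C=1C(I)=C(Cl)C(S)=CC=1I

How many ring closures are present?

In SMILES, each pair of matching ring-closure digits denotes one ring-closing bond; the number of such bonds equals the number of independent rings.
Ring-closure bonds here: 1.

1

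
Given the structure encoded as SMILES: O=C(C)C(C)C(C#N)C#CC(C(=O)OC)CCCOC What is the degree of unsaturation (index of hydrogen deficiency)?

6

Molecular formula: C15H21NO4.
DoU = (2C + 2 + N − H − X) / 2, where X is the halogen count and O/S are ignored.
    = (2·15 + 2 + 1 − 21 − 0) / 2 = 12 / 2 = 6.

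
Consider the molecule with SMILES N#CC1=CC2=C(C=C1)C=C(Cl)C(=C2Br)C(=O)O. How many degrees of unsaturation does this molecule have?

10

Degree of unsaturation = (number of rings) + (number of π bonds).
Ring closures in the SMILES: 2.
π bonds: 6 double bonds (each 1 DoU), 1 triple bond (each 2 DoU) → 8 DoU from unsaturation.
Total DoU = 2 + 8 = 10.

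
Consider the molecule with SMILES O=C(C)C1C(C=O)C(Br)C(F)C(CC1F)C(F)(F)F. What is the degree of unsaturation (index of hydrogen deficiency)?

Molecular formula: C11H12BrF5O2.
DoU = (2C + 2 + N − H − X) / 2, where X is the halogen count and O/S are ignored.
    = (2·11 + 2 + 0 − 12 − 6) / 2 = 6 / 2 = 3.

3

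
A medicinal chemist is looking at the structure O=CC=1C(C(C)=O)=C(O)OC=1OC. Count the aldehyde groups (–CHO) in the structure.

1

The aldehyde motif appears at heavy-atom position 2 in the SMILES.
Other groups present: 1 ether, 1 hydroxyl, 1 ketone.
Aldehyde count: 1.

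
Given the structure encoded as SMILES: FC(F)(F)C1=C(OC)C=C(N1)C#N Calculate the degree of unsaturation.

5

Molecular formula: C7H5F3N2O.
DoU = (2C + 2 + N − H − X) / 2, where X is the halogen count and O/S are ignored.
    = (2·7 + 2 + 2 − 5 − 3) / 2 = 10 / 2 = 5.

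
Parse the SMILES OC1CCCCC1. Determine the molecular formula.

C6H12O

Walk through each heavy atom and fill implicit hydrogens from standard valence (C 4, N 3, O 2, S 2, halogen 1):
  atom 1: O, bond orders sum to 1 (valence 2) → 1 H
  atom 2: C, bond orders sum to 3 (valence 4) → 1 H
  atom 3: C, bond orders sum to 2 (valence 4) → 2 H
  atom 4: C, bond orders sum to 2 (valence 4) → 2 H
  atom 5: C, bond orders sum to 2 (valence 4) → 2 H
  atom 6: C, bond orders sum to 2 (valence 4) → 2 H
  atom 7: C, bond orders sum to 2 (valence 4) → 2 H
Totals → C:6, H:12, O:1.
In Hill order: C6H12O.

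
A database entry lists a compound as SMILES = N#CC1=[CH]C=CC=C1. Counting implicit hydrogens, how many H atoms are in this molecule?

5

Walk through each heavy atom and fill implicit hydrogens from standard valence (C 4, N 3, O 2, S 2, halogen 1):
  atom 1: N, bond orders sum to 3 (valence 3) → 0 H
  atom 2: C, bond orders sum to 4 (valence 4) → 0 H
  atom 3: C, bond orders sum to 4 (valence 4) → 0 H
  atom 4: C with explicit H count 1
  atom 5: C, bond orders sum to 3 (valence 4) → 1 H
  atom 6: C, bond orders sum to 3 (valence 4) → 1 H
  atom 7: C, bond orders sum to 3 (valence 4) → 1 H
  atom 8: C, bond orders sum to 3 (valence 4) → 1 H
Total hydrogens: 5.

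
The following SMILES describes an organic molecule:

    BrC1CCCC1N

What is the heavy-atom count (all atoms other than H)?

Every atom symbol written in the SMILES (organic subset) is one heavy atom; implicit H are not written.
Heavy atoms by element → Br:1, C:5, N:1.
Total: 7.

7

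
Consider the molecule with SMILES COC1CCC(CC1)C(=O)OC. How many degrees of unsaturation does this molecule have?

2

Degree of unsaturation = (number of rings) + (number of π bonds).
Ring closures in the SMILES: 1.
π bonds: 1 double bond (each 1 DoU) → 1 DoU from unsaturation.
Total DoU = 1 + 1 = 2.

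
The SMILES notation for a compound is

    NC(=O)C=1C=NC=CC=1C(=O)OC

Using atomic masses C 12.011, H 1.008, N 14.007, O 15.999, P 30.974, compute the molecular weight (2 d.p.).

First, the molecular formula is C8H8N2O3 (counting implicit H from valence).
  C: 8 × 12.011 = 96.088
  H: 8 × 1.008 = 8.064
  N: 2 × 14.007 = 28.014
  O: 3 × 15.999 = 47.997
Sum: 8×12.011 + 8×1.008 + 2×14.007 + 3×15.999 = 180.163 → 180.16 g/mol.

180.16 g/mol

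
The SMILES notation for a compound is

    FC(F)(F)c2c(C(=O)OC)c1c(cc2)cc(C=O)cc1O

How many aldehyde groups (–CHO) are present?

1

The aldehyde motif appears at heavy-atom position 17 in the SMILES.
Other groups present: 1 ester, 1 hydroxyl.
Aldehyde count: 1.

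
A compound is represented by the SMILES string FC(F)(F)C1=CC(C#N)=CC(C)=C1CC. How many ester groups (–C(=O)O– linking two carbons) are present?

0

Scan the SMILES for the ester motif — none present.
Groups that are present: 1 nitrile.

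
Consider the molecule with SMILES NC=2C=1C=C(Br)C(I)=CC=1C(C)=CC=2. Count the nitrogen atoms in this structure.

Scan the SMILES for N atoms (remember two-letter symbols like Cl and Br are single atoms).
Nitrogen count: 1.

1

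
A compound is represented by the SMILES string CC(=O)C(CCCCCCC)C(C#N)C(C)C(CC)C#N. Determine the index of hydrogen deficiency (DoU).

5

Degree of unsaturation = (number of rings) + (number of π bonds).
Ring closures in the SMILES: 0.
π bonds: 1 double bond (each 1 DoU), 2 triple bonds (each 2 DoU) → 5 DoU from unsaturation.
Total DoU = 0 + 5 = 5.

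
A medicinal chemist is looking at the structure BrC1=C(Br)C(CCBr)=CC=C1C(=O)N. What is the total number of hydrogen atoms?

Walk through each heavy atom and fill implicit hydrogens from standard valence (C 4, N 3, O 2, S 2, halogen 1):
  atom 1: Br (halogen, monovalent) → 0 H
  atom 2: C, bond orders sum to 4 (valence 4) → 0 H
  atom 3: C, bond orders sum to 4 (valence 4) → 0 H
  atom 4: Br (halogen, monovalent) → 0 H
  atom 5: C, bond orders sum to 4 (valence 4) → 0 H
  atom 6: C, bond orders sum to 2 (valence 4) → 2 H
  atom 7: C, bond orders sum to 2 (valence 4) → 2 H
  atom 8: Br (halogen, monovalent) → 0 H
  atom 9: C, bond orders sum to 3 (valence 4) → 1 H
  atom 10: C, bond orders sum to 3 (valence 4) → 1 H
  atom 11: C, bond orders sum to 4 (valence 4) → 0 H
  atom 12: C, bond orders sum to 4 (valence 4) → 0 H
  atom 13: O, bond orders sum to 2 (valence 2) → 0 H
  atom 14: N, bond orders sum to 1 (valence 3) → 2 H
Total hydrogens: 8.

8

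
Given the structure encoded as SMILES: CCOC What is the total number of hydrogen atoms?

Walk through each heavy atom and fill implicit hydrogens from standard valence (C 4, N 3, O 2, S 2, halogen 1):
  atom 1: C, bond orders sum to 1 (valence 4) → 3 H
  atom 2: C, bond orders sum to 2 (valence 4) → 2 H
  atom 3: O, bond orders sum to 2 (valence 2) → 0 H
  atom 4: C, bond orders sum to 1 (valence 4) → 3 H
Total hydrogens: 8.

8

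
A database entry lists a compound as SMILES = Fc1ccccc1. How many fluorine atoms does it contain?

Scan the SMILES for F atoms (remember two-letter symbols like Cl and Br are single atoms).
Fluorine count: 1.

1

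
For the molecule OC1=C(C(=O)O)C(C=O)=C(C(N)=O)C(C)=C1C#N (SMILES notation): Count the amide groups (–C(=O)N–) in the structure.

1

The amide motif appears at heavy-atom position 11 in the SMILES.
Other groups present: 1 aldehyde, 1 carboxylic acid, 1 hydroxyl, 1 nitrile.
Amide count: 1.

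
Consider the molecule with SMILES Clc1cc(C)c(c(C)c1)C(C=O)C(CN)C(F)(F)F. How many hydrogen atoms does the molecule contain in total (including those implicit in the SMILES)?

Walk through each heavy atom and fill implicit hydrogens from standard valence (C 4, N 3, O 2, S 2, halogen 1); for lowercase aromatic atoms, an aromatic c carries 1 H when it has two neighbours and 0 H with three, and aromatic n carries 0 H:
  atom 1: Cl (halogen, monovalent) → 0 H
  atom 2: aromatic c, 3 neighbours → 0 H
  atom 3: aromatic c, 2 neighbours → 1 H
  atom 4: aromatic c, 3 neighbours → 0 H
  atom 5: C, bond orders sum to 1 (valence 4) → 3 H
  atom 6: aromatic c, 3 neighbours → 0 H
  atom 7: aromatic c, 3 neighbours → 0 H
  atom 8: C, bond orders sum to 1 (valence 4) → 3 H
  atom 9: aromatic c, 2 neighbours → 1 H
  atom 10: C, bond orders sum to 3 (valence 4) → 1 H
  atom 11: C, bond orders sum to 3 (valence 4) → 1 H
  atom 12: O, bond orders sum to 2 (valence 2) → 0 H
  atom 13: C, bond orders sum to 3 (valence 4) → 1 H
  atom 14: C, bond orders sum to 2 (valence 4) → 2 H
  atom 15: N, bond orders sum to 1 (valence 3) → 2 H
  atom 16: C, bond orders sum to 4 (valence 4) → 0 H
  atom 17: F (halogen, monovalent) → 0 H
  atom 18: F (halogen, monovalent) → 0 H
  atom 19: F (halogen, monovalent) → 0 H
Total hydrogens: 15.

15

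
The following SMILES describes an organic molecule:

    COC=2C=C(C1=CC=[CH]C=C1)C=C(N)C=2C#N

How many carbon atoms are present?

14

Count every carbon token in the SMILES (each C, including those in ring-closure positions and inside branches).
Carbon count: 14.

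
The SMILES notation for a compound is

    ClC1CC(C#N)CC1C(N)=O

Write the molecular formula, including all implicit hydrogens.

Walk through each heavy atom and fill implicit hydrogens from standard valence (C 4, N 3, O 2, S 2, halogen 1):
  atom 1: Cl (halogen, monovalent) → 0 H
  atom 2: C, bond orders sum to 3 (valence 4) → 1 H
  atom 3: C, bond orders sum to 2 (valence 4) → 2 H
  atom 4: C, bond orders sum to 3 (valence 4) → 1 H
  atom 5: C, bond orders sum to 4 (valence 4) → 0 H
  atom 6: N, bond orders sum to 3 (valence 3) → 0 H
  atom 7: C, bond orders sum to 2 (valence 4) → 2 H
  atom 8: C, bond orders sum to 3 (valence 4) → 1 H
  atom 9: C, bond orders sum to 4 (valence 4) → 0 H
  atom 10: N, bond orders sum to 1 (valence 3) → 2 H
  atom 11: O, bond orders sum to 2 (valence 2) → 0 H
Totals → C:7, H:9, Cl:1, N:2, O:1.
In Hill order: C7H9ClN2O.

C7H9ClN2O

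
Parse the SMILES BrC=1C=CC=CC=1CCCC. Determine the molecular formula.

Walk through each heavy atom and fill implicit hydrogens from standard valence (C 4, N 3, O 2, S 2, halogen 1):
  atom 1: Br (halogen, monovalent) → 0 H
  atom 2: C, bond orders sum to 4 (valence 4) → 0 H
  atom 3: C, bond orders sum to 3 (valence 4) → 1 H
  atom 4: C, bond orders sum to 3 (valence 4) → 1 H
  atom 5: C, bond orders sum to 3 (valence 4) → 1 H
  atom 6: C, bond orders sum to 3 (valence 4) → 1 H
  atom 7: C, bond orders sum to 4 (valence 4) → 0 H
  atom 8: C, bond orders sum to 2 (valence 4) → 2 H
  atom 9: C, bond orders sum to 2 (valence 4) → 2 H
  atom 10: C, bond orders sum to 2 (valence 4) → 2 H
  atom 11: C, bond orders sum to 1 (valence 4) → 3 H
Totals → C:10, H:13, Br:1.
In Hill order: C10H13Br.

C10H13Br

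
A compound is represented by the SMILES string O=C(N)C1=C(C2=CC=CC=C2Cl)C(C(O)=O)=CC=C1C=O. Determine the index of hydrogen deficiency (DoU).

Degree of unsaturation = (number of rings) + (number of π bonds).
Ring closures in the SMILES: 2.
π bonds: 9 double bonds (each 1 DoU) → 9 DoU from unsaturation.
Total DoU = 2 + 9 = 11.

11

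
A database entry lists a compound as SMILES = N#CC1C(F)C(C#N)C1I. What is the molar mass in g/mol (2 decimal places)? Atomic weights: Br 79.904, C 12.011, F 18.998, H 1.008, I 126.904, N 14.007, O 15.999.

First, the molecular formula is C6H4FIN2 (counting implicit H from valence).
  C: 6 × 12.011 = 72.066
  F: 1 × 18.998 = 18.998
  H: 4 × 1.008 = 4.032
  I: 1 × 126.904 = 126.904
  N: 2 × 14.007 = 28.014
Sum: 6×12.011 + 1×18.998 + 4×1.008 + 1×126.904 + 2×14.007 = 250.014 → 250.01 g/mol.

250.01 g/mol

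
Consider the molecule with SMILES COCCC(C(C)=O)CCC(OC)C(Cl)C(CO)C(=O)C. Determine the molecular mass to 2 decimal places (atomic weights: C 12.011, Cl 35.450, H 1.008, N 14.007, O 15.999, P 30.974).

322.83 g/mol

First, the molecular formula is C15H27ClO5 (counting implicit H from valence).
  C: 15 × 12.011 = 180.165
  Cl: 1 × 35.450 = 35.450
  H: 27 × 1.008 = 27.216
  O: 5 × 15.999 = 79.995
Sum: 15×12.011 + 1×35.450 + 27×1.008 + 5×15.999 = 322.826 → 322.83 g/mol.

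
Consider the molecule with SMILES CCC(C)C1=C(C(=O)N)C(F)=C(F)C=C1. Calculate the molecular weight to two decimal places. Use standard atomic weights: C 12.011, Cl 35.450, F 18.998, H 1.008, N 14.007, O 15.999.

213.23 g/mol

First, the molecular formula is C11H13F2NO (counting implicit H from valence).
  C: 11 × 12.011 = 132.121
  F: 2 × 18.998 = 37.996
  H: 13 × 1.008 = 13.104
  N: 1 × 14.007 = 14.007
  O: 1 × 15.999 = 15.999
Sum: 11×12.011 + 2×18.998 + 13×1.008 + 1×14.007 + 1×15.999 = 213.227 → 213.23 g/mol.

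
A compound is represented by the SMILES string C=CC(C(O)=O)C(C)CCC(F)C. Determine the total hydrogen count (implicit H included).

17

Walk through each heavy atom and fill implicit hydrogens from standard valence (C 4, N 3, O 2, S 2, halogen 1):
  atom 1: C, bond orders sum to 2 (valence 4) → 2 H
  atom 2: C, bond orders sum to 3 (valence 4) → 1 H
  atom 3: C, bond orders sum to 3 (valence 4) → 1 H
  atom 4: C, bond orders sum to 4 (valence 4) → 0 H
  atom 5: O, bond orders sum to 1 (valence 2) → 1 H
  atom 6: O, bond orders sum to 2 (valence 2) → 0 H
  atom 7: C, bond orders sum to 3 (valence 4) → 1 H
  atom 8: C, bond orders sum to 1 (valence 4) → 3 H
  atom 9: C, bond orders sum to 2 (valence 4) → 2 H
  atom 10: C, bond orders sum to 2 (valence 4) → 2 H
  atom 11: C, bond orders sum to 3 (valence 4) → 1 H
  atom 12: F (halogen, monovalent) → 0 H
  atom 13: C, bond orders sum to 1 (valence 4) → 3 H
Total hydrogens: 17.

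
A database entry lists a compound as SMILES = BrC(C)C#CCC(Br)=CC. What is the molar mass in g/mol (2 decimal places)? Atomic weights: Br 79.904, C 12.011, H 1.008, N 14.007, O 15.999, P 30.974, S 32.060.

265.98 g/mol

First, the molecular formula is C8H10Br2 (counting implicit H from valence).
  Br: 2 × 79.904 = 159.808
  C: 8 × 12.011 = 96.088
  H: 10 × 1.008 = 10.080
Sum: 2×79.904 + 8×12.011 + 10×1.008 = 265.976 → 265.98 g/mol.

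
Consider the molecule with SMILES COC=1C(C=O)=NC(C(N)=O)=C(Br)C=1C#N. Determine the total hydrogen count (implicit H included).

Walk through each heavy atom and fill implicit hydrogens from standard valence (C 4, N 3, O 2, S 2, halogen 1):
  atom 1: C, bond orders sum to 1 (valence 4) → 3 H
  atom 2: O, bond orders sum to 2 (valence 2) → 0 H
  atom 3: C, bond orders sum to 4 (valence 4) → 0 H
  atom 4: C, bond orders sum to 4 (valence 4) → 0 H
  atom 5: C, bond orders sum to 3 (valence 4) → 1 H
  atom 6: O, bond orders sum to 2 (valence 2) → 0 H
  atom 7: N, bond orders sum to 3 (valence 3) → 0 H
  atom 8: C, bond orders sum to 4 (valence 4) → 0 H
  atom 9: C, bond orders sum to 4 (valence 4) → 0 H
  atom 10: N, bond orders sum to 1 (valence 3) → 2 H
  atom 11: O, bond orders sum to 2 (valence 2) → 0 H
  atom 12: C, bond orders sum to 4 (valence 4) → 0 H
  atom 13: Br (halogen, monovalent) → 0 H
  atom 14: C, bond orders sum to 4 (valence 4) → 0 H
  atom 15: C, bond orders sum to 4 (valence 4) → 0 H
  atom 16: N, bond orders sum to 3 (valence 3) → 0 H
Total hydrogens: 6.

6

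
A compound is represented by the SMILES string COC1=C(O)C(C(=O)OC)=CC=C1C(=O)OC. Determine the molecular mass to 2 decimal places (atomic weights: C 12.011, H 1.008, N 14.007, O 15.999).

First, the molecular formula is C11H12O6 (counting implicit H from valence).
  C: 11 × 12.011 = 132.121
  H: 12 × 1.008 = 12.096
  O: 6 × 15.999 = 95.994
Sum: 11×12.011 + 12×1.008 + 6×15.999 = 240.211 → 240.21 g/mol.

240.21 g/mol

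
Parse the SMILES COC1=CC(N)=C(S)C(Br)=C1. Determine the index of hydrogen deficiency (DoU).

4

Molecular formula: C7H8BrNOS.
DoU = (2C + 2 + N − H − X) / 2, where X is the halogen count and O/S are ignored.
    = (2·7 + 2 + 1 − 8 − 1) / 2 = 8 / 2 = 4.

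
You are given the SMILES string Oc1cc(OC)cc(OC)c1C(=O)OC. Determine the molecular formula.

Walk through each heavy atom and fill implicit hydrogens from standard valence (C 4, N 3, O 2, S 2, halogen 1); for lowercase aromatic atoms, an aromatic c carries 1 H when it has two neighbours and 0 H with three, and aromatic n carries 0 H:
  atom 1: O, bond orders sum to 1 (valence 2) → 1 H
  atom 2: aromatic c, 3 neighbours → 0 H
  atom 3: aromatic c, 2 neighbours → 1 H
  atom 4: aromatic c, 3 neighbours → 0 H
  atom 5: O, bond orders sum to 2 (valence 2) → 0 H
  atom 6: C, bond orders sum to 1 (valence 4) → 3 H
  atom 7: aromatic c, 2 neighbours → 1 H
  atom 8: aromatic c, 3 neighbours → 0 H
  atom 9: O, bond orders sum to 2 (valence 2) → 0 H
  atom 10: C, bond orders sum to 1 (valence 4) → 3 H
  atom 11: aromatic c, 3 neighbours → 0 H
  atom 12: C, bond orders sum to 4 (valence 4) → 0 H
  atom 13: O, bond orders sum to 2 (valence 2) → 0 H
  atom 14: O, bond orders sum to 2 (valence 2) → 0 H
  atom 15: C, bond orders sum to 1 (valence 4) → 3 H
Totals → C:10, H:12, O:5.

C10H12O5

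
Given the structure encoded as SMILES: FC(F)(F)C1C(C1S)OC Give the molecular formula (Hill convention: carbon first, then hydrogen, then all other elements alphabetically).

C5H7F3OS

Walk through each heavy atom and fill implicit hydrogens from standard valence (C 4, N 3, O 2, S 2, halogen 1):
  atom 1: F (halogen, monovalent) → 0 H
  atom 2: C, bond orders sum to 4 (valence 4) → 0 H
  atom 3: F (halogen, monovalent) → 0 H
  atom 4: F (halogen, monovalent) → 0 H
  atom 5: C, bond orders sum to 3 (valence 4) → 1 H
  atom 6: C, bond orders sum to 3 (valence 4) → 1 H
  atom 7: C, bond orders sum to 3 (valence 4) → 1 H
  atom 8: S, bond orders sum to 1 (valence 2) → 1 H
  atom 9: O, bond orders sum to 2 (valence 2) → 0 H
  atom 10: C, bond orders sum to 1 (valence 4) → 3 H
Totals → C:5, H:7, F:3, O:1, S:1.
In Hill order: C5H7F3OS.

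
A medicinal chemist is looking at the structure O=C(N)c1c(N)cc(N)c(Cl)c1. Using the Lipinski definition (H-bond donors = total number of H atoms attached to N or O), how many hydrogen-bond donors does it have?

6

Donors: find every N or O and count the H atoms it carries.
  atom 1 (O): bond orders sum to 2 → 0 H
  atom 3 (N): bond orders sum to 1 → 2 H
  atom 6 (N): bond orders sum to 1 → 2 H
  atom 9 (N): bond orders sum to 1 → 2 H
Lipinski HBD = 6.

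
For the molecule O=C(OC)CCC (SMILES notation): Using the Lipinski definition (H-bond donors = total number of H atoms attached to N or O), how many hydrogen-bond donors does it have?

Donors: find every N or O and count the H atoms it carries.
  atom 1 (O): bond orders sum to 2 → 0 H
  atom 3 (O): bond orders sum to 2 → 0 H
Lipinski HBD = 0.

0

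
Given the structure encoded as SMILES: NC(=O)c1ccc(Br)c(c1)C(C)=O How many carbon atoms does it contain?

Count every carbon token in the SMILES (each C, including those in ring-closure positions and inside branches).
Carbon count: 9.

9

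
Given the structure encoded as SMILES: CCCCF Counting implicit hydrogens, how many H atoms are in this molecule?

Walk through each heavy atom and fill implicit hydrogens from standard valence (C 4, N 3, O 2, S 2, halogen 1):
  atom 1: C, bond orders sum to 1 (valence 4) → 3 H
  atom 2: C, bond orders sum to 2 (valence 4) → 2 H
  atom 3: C, bond orders sum to 2 (valence 4) → 2 H
  atom 4: C, bond orders sum to 2 (valence 4) → 2 H
  atom 5: F (halogen, monovalent) → 0 H
Total hydrogens: 9.

9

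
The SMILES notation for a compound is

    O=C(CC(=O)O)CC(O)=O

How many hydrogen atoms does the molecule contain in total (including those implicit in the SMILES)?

6

Walk through each heavy atom and fill implicit hydrogens from standard valence (C 4, N 3, O 2, S 2, halogen 1):
  atom 1: O, bond orders sum to 2 (valence 2) → 0 H
  atom 2: C, bond orders sum to 4 (valence 4) → 0 H
  atom 3: C, bond orders sum to 2 (valence 4) → 2 H
  atom 4: C, bond orders sum to 4 (valence 4) → 0 H
  atom 5: O, bond orders sum to 2 (valence 2) → 0 H
  atom 6: O, bond orders sum to 1 (valence 2) → 1 H
  atom 7: C, bond orders sum to 2 (valence 4) → 2 H
  atom 8: C, bond orders sum to 4 (valence 4) → 0 H
  atom 9: O, bond orders sum to 1 (valence 2) → 1 H
  atom 10: O, bond orders sum to 2 (valence 2) → 0 H
Total hydrogens: 6.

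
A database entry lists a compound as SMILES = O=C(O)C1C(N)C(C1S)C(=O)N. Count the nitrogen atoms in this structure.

Scan the SMILES for N atoms (remember two-letter symbols like Cl and Br are single atoms).
Nitrogen count: 2.

2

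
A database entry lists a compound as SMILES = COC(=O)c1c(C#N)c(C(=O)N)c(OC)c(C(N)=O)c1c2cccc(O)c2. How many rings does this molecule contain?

2

In SMILES, each pair of matching ring-closure digits denotes one ring-closing bond; the number of such bonds equals the number of independent rings.
Ring-closure bonds here: 2.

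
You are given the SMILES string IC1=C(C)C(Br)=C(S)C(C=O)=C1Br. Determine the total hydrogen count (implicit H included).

Walk through each heavy atom and fill implicit hydrogens from standard valence (C 4, N 3, O 2, S 2, halogen 1):
  atom 1: I (halogen, monovalent) → 0 H
  atom 2: C, bond orders sum to 4 (valence 4) → 0 H
  atom 3: C, bond orders sum to 4 (valence 4) → 0 H
  atom 4: C, bond orders sum to 1 (valence 4) → 3 H
  atom 5: C, bond orders sum to 4 (valence 4) → 0 H
  atom 6: Br (halogen, monovalent) → 0 H
  atom 7: C, bond orders sum to 4 (valence 4) → 0 H
  atom 8: S, bond orders sum to 1 (valence 2) → 1 H
  atom 9: C, bond orders sum to 4 (valence 4) → 0 H
  atom 10: C, bond orders sum to 3 (valence 4) → 1 H
  atom 11: O, bond orders sum to 2 (valence 2) → 0 H
  atom 12: C, bond orders sum to 4 (valence 4) → 0 H
  atom 13: Br (halogen, monovalent) → 0 H
Total hydrogens: 5.

5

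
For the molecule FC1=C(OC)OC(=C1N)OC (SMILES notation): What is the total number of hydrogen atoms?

Walk through each heavy atom and fill implicit hydrogens from standard valence (C 4, N 3, O 2, S 2, halogen 1):
  atom 1: F (halogen, monovalent) → 0 H
  atom 2: C, bond orders sum to 4 (valence 4) → 0 H
  atom 3: C, bond orders sum to 4 (valence 4) → 0 H
  atom 4: O, bond orders sum to 2 (valence 2) → 0 H
  atom 5: C, bond orders sum to 1 (valence 4) → 3 H
  atom 6: O, bond orders sum to 2 (valence 2) → 0 H
  atom 7: C, bond orders sum to 4 (valence 4) → 0 H
  atom 8: C, bond orders sum to 4 (valence 4) → 0 H
  atom 9: N, bond orders sum to 1 (valence 3) → 2 H
  atom 10: O, bond orders sum to 2 (valence 2) → 0 H
  atom 11: C, bond orders sum to 1 (valence 4) → 3 H
Total hydrogens: 8.

8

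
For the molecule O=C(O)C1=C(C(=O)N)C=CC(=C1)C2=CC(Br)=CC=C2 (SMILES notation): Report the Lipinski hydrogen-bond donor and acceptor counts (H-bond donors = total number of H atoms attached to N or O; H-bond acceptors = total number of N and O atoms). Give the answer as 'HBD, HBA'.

Donors: find every N or O and count the H atoms it carries.
  atom 1 (O): bond orders sum to 2 → 0 H
  atom 3 (O): bond orders sum to 1 → 1 H
  atom 7 (O): bond orders sum to 2 → 0 H
  atom 8 (N): bond orders sum to 1 → 2 H
Lipinski HBD = 3.
Acceptors: N atoms = 1, O atoms = 3 → HBA = 4.

3, 4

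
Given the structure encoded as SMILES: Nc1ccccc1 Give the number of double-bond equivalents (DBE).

Molecular formula: C6H7N.
DoU = (2C + 2 + N − H − X) / 2, where X is the halogen count and O/S are ignored.
    = (2·6 + 2 + 1 − 7 − 0) / 2 = 8 / 2 = 4.

4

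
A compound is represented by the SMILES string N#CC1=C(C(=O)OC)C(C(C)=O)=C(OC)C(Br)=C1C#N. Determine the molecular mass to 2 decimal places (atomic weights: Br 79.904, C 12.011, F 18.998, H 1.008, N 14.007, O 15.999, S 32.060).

First, the molecular formula is C13H9BrN2O4 (counting implicit H from valence).
  Br: 1 × 79.904 = 79.904
  C: 13 × 12.011 = 156.143
  H: 9 × 1.008 = 9.072
  N: 2 × 14.007 = 28.014
  O: 4 × 15.999 = 63.996
Sum: 1×79.904 + 13×12.011 + 9×1.008 + 2×14.007 + 4×15.999 = 337.129 → 337.13 g/mol.

337.13 g/mol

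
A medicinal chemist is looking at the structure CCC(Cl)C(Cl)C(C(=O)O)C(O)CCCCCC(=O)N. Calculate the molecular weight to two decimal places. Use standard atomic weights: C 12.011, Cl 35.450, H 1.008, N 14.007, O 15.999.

First, the molecular formula is C13H23Cl2NO4 (counting implicit H from valence).
  C: 13 × 12.011 = 156.143
  Cl: 2 × 35.450 = 70.900
  H: 23 × 1.008 = 23.184
  N: 1 × 14.007 = 14.007
  O: 4 × 15.999 = 63.996
Sum: 13×12.011 + 2×35.450 + 23×1.008 + 1×14.007 + 4×15.999 = 328.230 → 328.23 g/mol.

328.23 g/mol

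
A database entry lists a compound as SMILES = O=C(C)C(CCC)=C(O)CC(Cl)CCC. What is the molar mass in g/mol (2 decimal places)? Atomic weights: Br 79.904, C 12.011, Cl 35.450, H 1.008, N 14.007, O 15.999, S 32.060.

First, the molecular formula is C12H21ClO2 (counting implicit H from valence).
  C: 12 × 12.011 = 144.132
  Cl: 1 × 35.450 = 35.450
  H: 21 × 1.008 = 21.168
  O: 2 × 15.999 = 31.998
Sum: 12×12.011 + 1×35.450 + 21×1.008 + 2×15.999 = 232.748 → 232.75 g/mol.

232.75 g/mol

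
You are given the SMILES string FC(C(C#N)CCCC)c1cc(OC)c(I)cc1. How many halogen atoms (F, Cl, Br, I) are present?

Halogen atoms appear at heavy-atom positions 1, 16 (1×F, 1×I).
Other groups present: 1 ether, 1 nitrile.
Halogen count: 2.

2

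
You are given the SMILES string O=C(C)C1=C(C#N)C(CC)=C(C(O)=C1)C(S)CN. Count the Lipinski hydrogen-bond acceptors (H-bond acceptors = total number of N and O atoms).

N atoms: 2; O atoms: 2.
Lipinski HBA = 2 + 2 = 4.

4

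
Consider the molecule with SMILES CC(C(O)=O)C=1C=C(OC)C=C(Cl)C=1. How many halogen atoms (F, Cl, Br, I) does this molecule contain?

Halogen atoms appear at heavy-atom position 13 (1×Cl).
Other groups present: 1 carboxylic acid, 1 ether.
Halogen count: 1.

1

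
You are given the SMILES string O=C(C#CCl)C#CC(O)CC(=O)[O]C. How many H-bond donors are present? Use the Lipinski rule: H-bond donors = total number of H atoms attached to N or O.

Donors: find every N or O and count the H atoms it carries.
  atom 1 (O): bond orders sum to 2 → 0 H
  atom 9 (O): bond orders sum to 1 → 1 H
  atom 12 (O): bond orders sum to 2 → 0 H
  atom 13 (O): bond orders sum to 2 → 0 H
Lipinski HBD = 1.

1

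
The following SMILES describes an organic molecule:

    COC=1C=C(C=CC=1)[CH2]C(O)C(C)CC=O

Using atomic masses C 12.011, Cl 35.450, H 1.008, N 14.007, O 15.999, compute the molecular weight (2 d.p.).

First, the molecular formula is C13H18O3 (counting implicit H from valence).
  C: 13 × 12.011 = 156.143
  H: 18 × 1.008 = 18.144
  O: 3 × 15.999 = 47.997
Sum: 13×12.011 + 18×1.008 + 3×15.999 = 222.284 → 222.28 g/mol.

222.28 g/mol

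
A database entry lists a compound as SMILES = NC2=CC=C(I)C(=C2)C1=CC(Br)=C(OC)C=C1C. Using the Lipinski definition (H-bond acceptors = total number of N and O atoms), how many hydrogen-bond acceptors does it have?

N atoms: 1; O atoms: 1.
Lipinski HBA = 1 + 1 = 2.

2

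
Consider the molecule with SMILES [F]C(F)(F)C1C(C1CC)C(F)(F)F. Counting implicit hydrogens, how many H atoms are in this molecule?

8

Walk through each heavy atom and fill implicit hydrogens from standard valence (C 4, N 3, O 2, S 2, halogen 1):
  atom 1: F with explicit H count 0
  atom 2: C, bond orders sum to 4 (valence 4) → 0 H
  atom 3: F (halogen, monovalent) → 0 H
  atom 4: F (halogen, monovalent) → 0 H
  atom 5: C, bond orders sum to 3 (valence 4) → 1 H
  atom 6: C, bond orders sum to 3 (valence 4) → 1 H
  atom 7: C, bond orders sum to 3 (valence 4) → 1 H
  atom 8: C, bond orders sum to 2 (valence 4) → 2 H
  atom 9: C, bond orders sum to 1 (valence 4) → 3 H
  atom 10: C, bond orders sum to 4 (valence 4) → 0 H
  atom 11: F (halogen, monovalent) → 0 H
  atom 12: F (halogen, monovalent) → 0 H
  atom 13: F (halogen, monovalent) → 0 H
Total hydrogens: 8.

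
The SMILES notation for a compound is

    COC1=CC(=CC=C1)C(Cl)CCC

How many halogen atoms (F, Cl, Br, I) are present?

1

Halogen atoms appear at heavy-atom position 10 (1×Cl).
Other groups present: 1 ether.
Halogen count: 1.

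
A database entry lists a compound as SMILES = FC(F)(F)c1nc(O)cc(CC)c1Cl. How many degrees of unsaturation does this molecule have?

Molecular formula: C8H7ClF3NO.
DoU = (2C + 2 + N − H − X) / 2, where X is the halogen count and O/S are ignored.
    = (2·8 + 2 + 1 − 7 − 4) / 2 = 8 / 2 = 4.

4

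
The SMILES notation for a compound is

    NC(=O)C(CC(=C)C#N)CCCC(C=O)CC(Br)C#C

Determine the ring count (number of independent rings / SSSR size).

0

In SMILES, each pair of matching ring-closure digits denotes one ring-closing bond; the number of such bonds equals the number of independent rings.
Ring-closure bonds here: 0.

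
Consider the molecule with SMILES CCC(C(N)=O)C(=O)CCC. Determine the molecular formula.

Walk through each heavy atom and fill implicit hydrogens from standard valence (C 4, N 3, O 2, S 2, halogen 1):
  atom 1: C, bond orders sum to 1 (valence 4) → 3 H
  atom 2: C, bond orders sum to 2 (valence 4) → 2 H
  atom 3: C, bond orders sum to 3 (valence 4) → 1 H
  atom 4: C, bond orders sum to 4 (valence 4) → 0 H
  atom 5: N, bond orders sum to 1 (valence 3) → 2 H
  atom 6: O, bond orders sum to 2 (valence 2) → 0 H
  atom 7: C, bond orders sum to 4 (valence 4) → 0 H
  atom 8: O, bond orders sum to 2 (valence 2) → 0 H
  atom 9: C, bond orders sum to 2 (valence 4) → 2 H
  atom 10: C, bond orders sum to 2 (valence 4) → 2 H
  atom 11: C, bond orders sum to 1 (valence 4) → 3 H
Totals → C:8, H:15, N:1, O:2.

C8H15NO2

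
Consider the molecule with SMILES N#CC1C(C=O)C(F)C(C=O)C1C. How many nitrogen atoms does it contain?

1

Scan the SMILES for N atoms (remember two-letter symbols like Cl and Br are single atoms).
Nitrogen count: 1.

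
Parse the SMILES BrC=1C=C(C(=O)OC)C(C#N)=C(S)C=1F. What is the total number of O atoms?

2

Scan the SMILES for O atoms (remember two-letter symbols like Cl and Br are single atoms).
Oxygen count: 2.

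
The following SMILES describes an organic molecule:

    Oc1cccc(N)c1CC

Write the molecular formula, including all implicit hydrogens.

C8H11NO

Walk through each heavy atom and fill implicit hydrogens from standard valence (C 4, N 3, O 2, S 2, halogen 1); for lowercase aromatic atoms, an aromatic c carries 1 H when it has two neighbours and 0 H with three, and aromatic n carries 0 H:
  atom 1: O, bond orders sum to 1 (valence 2) → 1 H
  atom 2: aromatic c, 3 neighbours → 0 H
  atom 3: aromatic c, 2 neighbours → 1 H
  atom 4: aromatic c, 2 neighbours → 1 H
  atom 5: aromatic c, 2 neighbours → 1 H
  atom 6: aromatic c, 3 neighbours → 0 H
  atom 7: N, bond orders sum to 1 (valence 3) → 2 H
  atom 8: aromatic c, 3 neighbours → 0 H
  atom 9: C, bond orders sum to 2 (valence 4) → 2 H
  atom 10: C, bond orders sum to 1 (valence 4) → 3 H
Totals → C:8, H:11, N:1, O:1.
In Hill order: C8H11NO.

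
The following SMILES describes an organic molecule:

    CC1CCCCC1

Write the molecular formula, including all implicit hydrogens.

Walk through each heavy atom and fill implicit hydrogens from standard valence (C 4, N 3, O 2, S 2, halogen 1):
  atom 1: C, bond orders sum to 1 (valence 4) → 3 H
  atom 2: C, bond orders sum to 3 (valence 4) → 1 H
  atom 3: C, bond orders sum to 2 (valence 4) → 2 H
  atom 4: C, bond orders sum to 2 (valence 4) → 2 H
  atom 5: C, bond orders sum to 2 (valence 4) → 2 H
  atom 6: C, bond orders sum to 2 (valence 4) → 2 H
  atom 7: C, bond orders sum to 2 (valence 4) → 2 H
Totals → C:7, H:14.

C7H14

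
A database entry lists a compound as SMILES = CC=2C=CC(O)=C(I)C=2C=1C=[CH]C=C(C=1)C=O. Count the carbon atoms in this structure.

Count every carbon token in the SMILES (each C, including those in ring-closure positions and inside branches).
Carbon count: 14.

14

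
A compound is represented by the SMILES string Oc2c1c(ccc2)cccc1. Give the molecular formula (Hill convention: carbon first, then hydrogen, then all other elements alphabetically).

C10H8O

Walk through each heavy atom and fill implicit hydrogens from standard valence (C 4, N 3, O 2, S 2, halogen 1); for lowercase aromatic atoms, an aromatic c carries 1 H when it has two neighbours and 0 H with three, and aromatic n carries 0 H:
  atom 1: O, bond orders sum to 1 (valence 2) → 1 H
  atom 2: aromatic c, 3 neighbours → 0 H
  atom 3: aromatic c, 3 neighbours → 0 H
  atom 4: aromatic c, 3 neighbours → 0 H
  atom 5: aromatic c, 2 neighbours → 1 H
  atom 6: aromatic c, 2 neighbours → 1 H
  atom 7: aromatic c, 2 neighbours → 1 H
  atom 8: aromatic c, 2 neighbours → 1 H
  atom 9: aromatic c, 2 neighbours → 1 H
  atom 10: aromatic c, 2 neighbours → 1 H
  atom 11: aromatic c, 2 neighbours → 1 H
Totals → C:10, H:8, O:1.
In Hill order: C10H8O.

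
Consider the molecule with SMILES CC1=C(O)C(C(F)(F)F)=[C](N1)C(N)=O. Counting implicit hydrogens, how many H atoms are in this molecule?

7

Walk through each heavy atom and fill implicit hydrogens from standard valence (C 4, N 3, O 2, S 2, halogen 1):
  atom 1: C, bond orders sum to 1 (valence 4) → 3 H
  atom 2: C, bond orders sum to 4 (valence 4) → 0 H
  atom 3: C, bond orders sum to 4 (valence 4) → 0 H
  atom 4: O, bond orders sum to 1 (valence 2) → 1 H
  atom 5: C, bond orders sum to 4 (valence 4) → 0 H
  atom 6: C, bond orders sum to 4 (valence 4) → 0 H
  atom 7: F (halogen, monovalent) → 0 H
  atom 8: F (halogen, monovalent) → 0 H
  atom 9: F (halogen, monovalent) → 0 H
  atom 10: C with explicit H count 0
  atom 11: N, bond orders sum to 2 (valence 3) → 1 H
  atom 12: C, bond orders sum to 4 (valence 4) → 0 H
  atom 13: N, bond orders sum to 1 (valence 3) → 2 H
  atom 14: O, bond orders sum to 2 (valence 2) → 0 H
Total hydrogens: 7.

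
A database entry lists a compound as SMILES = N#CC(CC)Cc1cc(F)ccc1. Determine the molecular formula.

C11H12FN

Walk through each heavy atom and fill implicit hydrogens from standard valence (C 4, N 3, O 2, S 2, halogen 1); for lowercase aromatic atoms, an aromatic c carries 1 H when it has two neighbours and 0 H with three, and aromatic n carries 0 H:
  atom 1: N, bond orders sum to 3 (valence 3) → 0 H
  atom 2: C, bond orders sum to 4 (valence 4) → 0 H
  atom 3: C, bond orders sum to 3 (valence 4) → 1 H
  atom 4: C, bond orders sum to 2 (valence 4) → 2 H
  atom 5: C, bond orders sum to 1 (valence 4) → 3 H
  atom 6: C, bond orders sum to 2 (valence 4) → 2 H
  atom 7: aromatic c, 3 neighbours → 0 H
  atom 8: aromatic c, 2 neighbours → 1 H
  atom 9: aromatic c, 3 neighbours → 0 H
  atom 10: F (halogen, monovalent) → 0 H
  atom 11: aromatic c, 2 neighbours → 1 H
  atom 12: aromatic c, 2 neighbours → 1 H
  atom 13: aromatic c, 2 neighbours → 1 H
Totals → C:11, H:12, F:1, N:1.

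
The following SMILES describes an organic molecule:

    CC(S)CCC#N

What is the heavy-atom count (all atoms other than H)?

Every atom symbol written in the SMILES (organic subset) is one heavy atom; implicit H are not written.
Heavy atoms by element → C:5, N:1, S:1.
Total: 7.

7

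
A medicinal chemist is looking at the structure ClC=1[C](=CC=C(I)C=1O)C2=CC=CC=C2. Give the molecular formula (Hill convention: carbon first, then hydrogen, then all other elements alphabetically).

Walk through each heavy atom and fill implicit hydrogens from standard valence (C 4, N 3, O 2, S 2, halogen 1):
  atom 1: Cl (halogen, monovalent) → 0 H
  atom 2: C, bond orders sum to 4 (valence 4) → 0 H
  atom 3: C with explicit H count 0
  atom 4: C, bond orders sum to 3 (valence 4) → 1 H
  atom 5: C, bond orders sum to 3 (valence 4) → 1 H
  atom 6: C, bond orders sum to 4 (valence 4) → 0 H
  atom 7: I (halogen, monovalent) → 0 H
  atom 8: C, bond orders sum to 4 (valence 4) → 0 H
  atom 9: O, bond orders sum to 1 (valence 2) → 1 H
  atom 10: C, bond orders sum to 4 (valence 4) → 0 H
  atom 11: C, bond orders sum to 3 (valence 4) → 1 H
  atom 12: C, bond orders sum to 3 (valence 4) → 1 H
  atom 13: C, bond orders sum to 3 (valence 4) → 1 H
  atom 14: C, bond orders sum to 3 (valence 4) → 1 H
  atom 15: C, bond orders sum to 3 (valence 4) → 1 H
Totals → C:12, H:8, Cl:1, I:1, O:1.
In Hill order: C12H8ClIO.

C12H8ClIO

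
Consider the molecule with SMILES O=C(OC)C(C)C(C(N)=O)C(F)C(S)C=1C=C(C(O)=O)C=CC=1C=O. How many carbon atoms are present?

16

Count every carbon token in the SMILES (each C, including those in ring-closure positions and inside branches).
Carbon count: 16.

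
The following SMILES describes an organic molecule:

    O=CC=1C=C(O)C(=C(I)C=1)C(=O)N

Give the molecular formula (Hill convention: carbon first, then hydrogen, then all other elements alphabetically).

C8H6INO3

Walk through each heavy atom and fill implicit hydrogens from standard valence (C 4, N 3, O 2, S 2, halogen 1):
  atom 1: O, bond orders sum to 2 (valence 2) → 0 H
  atom 2: C, bond orders sum to 3 (valence 4) → 1 H
  atom 3: C, bond orders sum to 4 (valence 4) → 0 H
  atom 4: C, bond orders sum to 3 (valence 4) → 1 H
  atom 5: C, bond orders sum to 4 (valence 4) → 0 H
  atom 6: O, bond orders sum to 1 (valence 2) → 1 H
  atom 7: C, bond orders sum to 4 (valence 4) → 0 H
  atom 8: C, bond orders sum to 4 (valence 4) → 0 H
  atom 9: I (halogen, monovalent) → 0 H
  atom 10: C, bond orders sum to 3 (valence 4) → 1 H
  atom 11: C, bond orders sum to 4 (valence 4) → 0 H
  atom 12: O, bond orders sum to 2 (valence 2) → 0 H
  atom 13: N, bond orders sum to 1 (valence 3) → 2 H
Totals → C:8, H:6, I:1, N:1, O:3.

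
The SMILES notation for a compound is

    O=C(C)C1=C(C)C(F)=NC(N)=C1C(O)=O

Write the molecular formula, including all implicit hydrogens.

Walk through each heavy atom and fill implicit hydrogens from standard valence (C 4, N 3, O 2, S 2, halogen 1):
  atom 1: O, bond orders sum to 2 (valence 2) → 0 H
  atom 2: C, bond orders sum to 4 (valence 4) → 0 H
  atom 3: C, bond orders sum to 1 (valence 4) → 3 H
  atom 4: C, bond orders sum to 4 (valence 4) → 0 H
  atom 5: C, bond orders sum to 4 (valence 4) → 0 H
  atom 6: C, bond orders sum to 1 (valence 4) → 3 H
  atom 7: C, bond orders sum to 4 (valence 4) → 0 H
  atom 8: F (halogen, monovalent) → 0 H
  atom 9: N, bond orders sum to 3 (valence 3) → 0 H
  atom 10: C, bond orders sum to 4 (valence 4) → 0 H
  atom 11: N, bond orders sum to 1 (valence 3) → 2 H
  atom 12: C, bond orders sum to 4 (valence 4) → 0 H
  atom 13: C, bond orders sum to 4 (valence 4) → 0 H
  atom 14: O, bond orders sum to 1 (valence 2) → 1 H
  atom 15: O, bond orders sum to 2 (valence 2) → 0 H
Totals → C:9, H:9, F:1, N:2, O:3.
In Hill order: C9H9FN2O3.

C9H9FN2O3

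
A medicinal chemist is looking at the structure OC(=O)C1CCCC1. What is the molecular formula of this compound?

C6H10O2

Walk through each heavy atom and fill implicit hydrogens from standard valence (C 4, N 3, O 2, S 2, halogen 1):
  atom 1: O, bond orders sum to 1 (valence 2) → 1 H
  atom 2: C, bond orders sum to 4 (valence 4) → 0 H
  atom 3: O, bond orders sum to 2 (valence 2) → 0 H
  atom 4: C, bond orders sum to 3 (valence 4) → 1 H
  atom 5: C, bond orders sum to 2 (valence 4) → 2 H
  atom 6: C, bond orders sum to 2 (valence 4) → 2 H
  atom 7: C, bond orders sum to 2 (valence 4) → 2 H
  atom 8: C, bond orders sum to 2 (valence 4) → 2 H
Totals → C:6, H:10, O:2.
In Hill order: C6H10O2.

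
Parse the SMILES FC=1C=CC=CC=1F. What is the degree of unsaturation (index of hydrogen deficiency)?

4

Degree of unsaturation = (number of rings) + (number of π bonds).
Ring closures in the SMILES: 1.
π bonds: 3 double bonds (each 1 DoU) → 3 DoU from unsaturation.
Total DoU = 1 + 3 = 4.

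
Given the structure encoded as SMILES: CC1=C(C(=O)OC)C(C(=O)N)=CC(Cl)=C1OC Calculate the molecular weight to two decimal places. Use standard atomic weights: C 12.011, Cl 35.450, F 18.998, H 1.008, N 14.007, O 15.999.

First, the molecular formula is C11H12ClNO4 (counting implicit H from valence).
  C: 11 × 12.011 = 132.121
  Cl: 1 × 35.450 = 35.450
  H: 12 × 1.008 = 12.096
  N: 1 × 14.007 = 14.007
  O: 4 × 15.999 = 63.996
Sum: 11×12.011 + 1×35.450 + 12×1.008 + 1×14.007 + 4×15.999 = 257.670 → 257.67 g/mol.

257.67 g/mol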